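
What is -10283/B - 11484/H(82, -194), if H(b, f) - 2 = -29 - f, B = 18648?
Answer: -30838699/444888 ≈ -69.318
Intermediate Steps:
H(b, f) = -27 - f (H(b, f) = 2 + (-29 - f) = -27 - f)
-10283/B - 11484/H(82, -194) = -10283/18648 - 11484/(-27 - 1*(-194)) = -10283*1/18648 - 11484/(-27 + 194) = -1469/2664 - 11484/167 = -30838699/444888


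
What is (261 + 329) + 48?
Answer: 638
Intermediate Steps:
(261 + 329) + 48 = 590 + 48 = 638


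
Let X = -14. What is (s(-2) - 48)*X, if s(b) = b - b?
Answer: 672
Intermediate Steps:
s(b) = 0
(s(-2) - 48)*X = (0 - 48)*(-14) = -48*(-14) = 672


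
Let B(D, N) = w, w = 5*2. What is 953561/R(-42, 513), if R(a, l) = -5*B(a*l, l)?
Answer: -953561/50 ≈ -19071.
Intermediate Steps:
w = 10
B(D, N) = 10
R(a, l) = -50 (R(a, l) = -5*10 = -50)
953561/R(-42, 513) = 953561/(-50) = 953561*(-1/50) = -953561/50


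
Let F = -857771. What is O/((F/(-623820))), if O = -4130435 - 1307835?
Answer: -91689232200/23183 ≈ -3.9550e+6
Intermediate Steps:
O = -5438270
O/((F/(-623820))) = -5438270/((-857771/(-623820))) = -5438270/((-857771*(-1/623820))) = -5438270/23183/16860 = -5438270*16860/23183 = -91689232200/23183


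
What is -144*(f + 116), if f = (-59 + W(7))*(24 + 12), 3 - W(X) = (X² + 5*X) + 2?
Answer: 719424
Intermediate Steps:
W(X) = 1 - X² - 5*X (W(X) = 3 - ((X² + 5*X) + 2) = 3 - (2 + X² + 5*X) = 3 + (-2 - X² - 5*X) = 1 - X² - 5*X)
f = -5112 (f = (-59 + (1 - 1*7² - 5*7))*(24 + 12) = (-59 + (1 - 1*49 - 35))*36 = (-59 + (1 - 49 - 35))*36 = (-59 - 83)*36 = -142*36 = -5112)
-144*(f + 116) = -144*(-5112 + 116) = -144*(-4996) = 719424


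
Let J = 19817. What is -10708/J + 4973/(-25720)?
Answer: -373959701/509693240 ≈ -0.73370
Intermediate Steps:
-10708/J + 4973/(-25720) = -10708/19817 + 4973/(-25720) = -10708*1/19817 + 4973*(-1/25720) = -10708/19817 - 4973/25720 = -373959701/509693240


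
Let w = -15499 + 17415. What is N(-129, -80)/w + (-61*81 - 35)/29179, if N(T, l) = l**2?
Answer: 44302896/13976741 ≈ 3.1698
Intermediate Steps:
w = 1916
N(-129, -80)/w + (-61*81 - 35)/29179 = (-80)**2/1916 + (-61*81 - 35)/29179 = 6400*(1/1916) + (-4941 - 35)*(1/29179) = 1600/479 - 4976*1/29179 = 1600/479 - 4976/29179 = 44302896/13976741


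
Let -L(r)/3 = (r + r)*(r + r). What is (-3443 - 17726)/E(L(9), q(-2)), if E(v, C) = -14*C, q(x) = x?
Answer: -21169/28 ≈ -756.04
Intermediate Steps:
L(r) = -12*r² (L(r) = -3*(r + r)*(r + r) = -3*2*r*2*r = -12*r²)
(-3443 - 17726)/E(L(9), q(-2)) = (-3443 - 17726)/((-14*(-2))) = -21169/28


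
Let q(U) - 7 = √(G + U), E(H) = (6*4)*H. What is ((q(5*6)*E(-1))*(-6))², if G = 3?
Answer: 1700352 + 290304*√33 ≈ 3.3680e+6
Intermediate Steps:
E(H) = 24*H
q(U) = 7 + √(3 + U)
((q(5*6)*E(-1))*(-6))² = (((7 + √(3 + 5*6))*(24*(-1)))*(-6))² = (((7 + √(3 + 30))*(-24))*(-6))² = (((7 + √33)*(-24))*(-6))² = ((-168 - 24*√33)*(-6))² = (1008 + 144*√33)²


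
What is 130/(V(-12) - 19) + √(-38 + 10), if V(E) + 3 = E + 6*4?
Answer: -13 + 2*I*√7 ≈ -13.0 + 5.2915*I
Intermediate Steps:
V(E) = 21 + E (V(E) = -3 + (E + 6*4) = -3 + (E + 24) = -3 + (24 + E) = 21 + E)
130/(V(-12) - 19) + √(-38 + 10) = 130/((21 - 12) - 19) + √(-38 + 10) = 130/(9 - 19) + √(-28) = 130/(-10) + 2*I*√7 = 130*(-⅒) + 2*I*√7 = -13 + 2*I*√7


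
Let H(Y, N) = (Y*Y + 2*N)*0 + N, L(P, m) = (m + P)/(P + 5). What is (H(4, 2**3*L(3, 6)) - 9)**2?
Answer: 0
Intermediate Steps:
L(P, m) = (P + m)/(5 + P)
H(Y, N) = N (H(Y, N) = (Y**2 + 2*N)*0 + N = 0 + N = N)
(H(4, 2**3*L(3, 6)) - 9)**2 = (2**3*((3 + 6)/(5 + 3)) - 9)**2 = (8*(9/8) - 9)**2 = (9 - 9)**2 = 0**2 = 0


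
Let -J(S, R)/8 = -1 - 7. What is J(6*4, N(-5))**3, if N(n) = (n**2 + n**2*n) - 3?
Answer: 262144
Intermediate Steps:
N(n) = -3 + n**2 + n**3 (N(n) = (n**2 + n**3) - 3 = -3 + n**2 + n**3)
J(S, R) = 64 (J(S, R) = -8*(-1 - 7) = -8*(-8) = 64)
J(6*4, N(-5))**3 = 64**3 = 262144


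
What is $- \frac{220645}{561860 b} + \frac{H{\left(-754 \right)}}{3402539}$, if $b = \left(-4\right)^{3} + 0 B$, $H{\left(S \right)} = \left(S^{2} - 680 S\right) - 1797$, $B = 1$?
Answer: $\frac{7913268679243}{24470407200512} \approx 0.32338$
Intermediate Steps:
$H{\left(S \right)} = -1797 + S^{2} - 680 S$
$b = -64$ ($b = \left(-4\right)^{3} + 0 \cdot 1 = -64 + 0 = -64$)
$- \frac{220645}{561860 b} + \frac{H{\left(-754 \right)}}{3402539} = - \frac{220645}{561860 \left(-64\right)} + \frac{-1797 + \left(-754\right)^{2} - -512720}{3402539} = - \frac{220645}{-35959040} + \left(-1797 + 568516 + 512720\right) \frac{1}{3402539} = \left(-220645\right) \left(- \frac{1}{35959040}\right) + 1079439 \cdot \frac{1}{3402539} = \frac{44129}{7191808} + \frac{1079439}{3402539} = \frac{7913268679243}{24470407200512}$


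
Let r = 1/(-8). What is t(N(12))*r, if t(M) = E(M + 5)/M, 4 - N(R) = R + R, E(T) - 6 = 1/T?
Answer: 89/2400 ≈ 0.037083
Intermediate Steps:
E(T) = 6 + 1/T
N(R) = 4 - 2*R (N(R) = 4 - (R + R) = 4 - 2*R)
t(M) = (6 + 1/(5 + M))/M (t(M) = (6 + 1/(M + 5))/M = (6 + 1/(5 + M))/M)
r = -⅛ ≈ -0.12500
t(N(12))*r = ((31 + 6*(4 - 2*12))/((4 - 2*12)*(5 + (4 - 2*12))))*(-⅛) = ((31 + 6*(4 - 24))/((4 - 24)*(5 + (4 - 24))))*(-⅛) = ((31 + 6*(-20))/((-20)*(5 - 20)))*(-⅛) = -1/20*(31 - 120)/(-15)*(-⅛) = -1/20*(-1/15)*(-89)*(-⅛) = -89/300*(-⅛) = 89/2400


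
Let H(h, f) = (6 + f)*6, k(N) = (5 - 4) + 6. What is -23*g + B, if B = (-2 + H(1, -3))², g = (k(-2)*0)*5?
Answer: 256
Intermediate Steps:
k(N) = 7 (k(N) = 1 + 6 = 7)
H(h, f) = 36 + 6*f
g = 0 (g = (7*0)*5 = 0*5 = 0)
B = 256 (B = (-2 + (36 + 6*(-3)))² = (-2 + (36 - 18))² = (-2 + 18)² = 16² = 256)
-23*g + B = -23*0 + 256 = 0 + 256 = 256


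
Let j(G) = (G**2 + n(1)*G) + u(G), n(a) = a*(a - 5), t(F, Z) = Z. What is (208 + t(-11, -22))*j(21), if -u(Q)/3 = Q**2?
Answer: -179676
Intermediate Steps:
u(Q) = -3*Q**2
n(a) = a*(-5 + a)
j(G) = -4*G - 2*G**2 (j(G) = (G**2 + (1*(-5 + 1))*G) - 3*G**2 = (G**2 + (1*(-4))*G) - 3*G**2 = (G**2 - 4*G) - 3*G**2 = -4*G - 2*G**2)
(208 + t(-11, -22))*j(21) = (208 - 22)*(2*21*(-2 - 1*21)) = 186*(2*21*(-2 - 21)) = 186*(2*21*(-23)) = 186*(-966) = -179676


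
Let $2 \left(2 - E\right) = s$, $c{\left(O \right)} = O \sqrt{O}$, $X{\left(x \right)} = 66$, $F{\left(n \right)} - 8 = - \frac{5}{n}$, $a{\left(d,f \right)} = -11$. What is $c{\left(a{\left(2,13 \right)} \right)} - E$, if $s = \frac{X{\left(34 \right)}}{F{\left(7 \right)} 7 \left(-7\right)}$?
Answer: $- \frac{249}{119} - 11 i \sqrt{11} \approx -2.0924 - 36.483 i$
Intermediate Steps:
$F{\left(n \right)} = 8 - \frac{5}{n}$
$c{\left(O \right)} = O^{\frac{3}{2}}$
$s = - \frac{22}{119}$ ($s = \frac{66}{\left(8 - \frac{5}{7}\right) 7 \left(-7\right)} = \frac{66}{\frac{51}{7} \cdot 7 \left(-7\right)} = \frac{66}{51 \left(-7\right)} = \frac{66}{-357} = 66 \left(- \frac{1}{357}\right) = - \frac{22}{119} \approx -0.18487$)
$E = \frac{249}{119}$ ($E = 2 - - \frac{11}{119} = 2 + \frac{11}{119} = \frac{249}{119} \approx 2.0924$)
$c{\left(a{\left(2,13 \right)} \right)} - E = \left(-11\right)^{\frac{3}{2}} - \frac{249}{119} = - 11 i \sqrt{11} - \frac{249}{119} = - \frac{249}{119} - 11 i \sqrt{11}$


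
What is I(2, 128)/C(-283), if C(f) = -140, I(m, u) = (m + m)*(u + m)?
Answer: -26/7 ≈ -3.7143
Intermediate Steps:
I(m, u) = 2*m*(m + u) (I(m, u) = (2*m)*(m + u) = 2*m*(m + u))
I(2, 128)/C(-283) = (2*2*(2 + 128))/(-140) = (2*2*130)*(-1/140) = 520*(-1/140) = -26/7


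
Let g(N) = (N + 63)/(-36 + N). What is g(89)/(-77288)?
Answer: -19/512033 ≈ -3.7107e-5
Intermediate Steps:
g(N) = (63 + N)/(-36 + N)
g(89)/(-77288) = ((63 + 89)/(-36 + 89))/(-77288) = (152/53)*(-1/77288) = -19/512033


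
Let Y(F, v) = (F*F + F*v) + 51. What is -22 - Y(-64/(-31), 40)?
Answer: -153609/961 ≈ -159.84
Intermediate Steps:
Y(F, v) = 51 + F² + F*v (Y(F, v) = (F² + F*v) + 51 = 51 + F² + F*v)
-22 - Y(-64/(-31), 40) = -22 - (51 + (-64/(-31))² - 64/(-31)*40) = -22 - (51 + (-64*(-1/31))² - 64*(-1/31)*40) = -22 - (51 + (64/31)² + (64/31)*40) = -22 - (51 + 4096/961 + 2560/31) = -22 - 1*132467/961 = -22 - 132467/961 = -153609/961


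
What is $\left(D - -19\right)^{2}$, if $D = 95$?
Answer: $12996$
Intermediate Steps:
$\left(D - -19\right)^{2} = \left(95 - -19\right)^{2} = \left(95 + \left(-59 + 78\right)\right)^{2} = \left(95 + 19\right)^{2} = 114^{2} = 12996$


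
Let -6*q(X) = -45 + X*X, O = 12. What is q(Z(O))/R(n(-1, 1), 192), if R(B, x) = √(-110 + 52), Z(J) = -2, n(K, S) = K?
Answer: -41*I*√58/348 ≈ -0.89726*I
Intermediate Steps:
R(B, x) = I*√58 (R(B, x) = √(-58) = I*√58)
q(X) = 15/2 - X²/6 (q(X) = -(-45 + X*X)/6 = -(-45 + X²)/6 = 15/2 - X²/6)
q(Z(O))/R(n(-1, 1), 192) = (15/2 - ⅙*(-2)²)/((I*√58)) = (15/2 - ⅙*4)*(-I*√58/58) = (15/2 - ⅔)*(-I*√58/58) = 41*(-I*√58/58)/6 = -41*I*√58/348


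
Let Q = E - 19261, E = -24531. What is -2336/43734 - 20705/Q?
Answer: 401607179/957599664 ≈ 0.41939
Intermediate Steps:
Q = -43792 (Q = -24531 - 19261 = -43792)
-2336/43734 - 20705/Q = -2336/43734 - 20705/(-43792) = -2336*1/43734 - 20705*(-1/43792) = -1168/21867 + 20705/43792 = 401607179/957599664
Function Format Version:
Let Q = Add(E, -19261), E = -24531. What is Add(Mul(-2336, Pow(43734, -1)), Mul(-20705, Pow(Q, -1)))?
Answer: Rational(401607179, 957599664) ≈ 0.41939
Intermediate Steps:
Q = -43792 (Q = Add(-24531, -19261) = -43792)
Add(Mul(-2336, Pow(43734, -1)), Mul(-20705, Pow(Q, -1))) = Add(Mul(-2336, Pow(43734, -1)), Mul(-20705, Pow(-43792, -1))) = Add(Mul(-2336, Rational(1, 43734)), Mul(-20705, Rational(-1, 43792))) = Add(Rational(-1168, 21867), Rational(20705, 43792)) = Rational(401607179, 957599664)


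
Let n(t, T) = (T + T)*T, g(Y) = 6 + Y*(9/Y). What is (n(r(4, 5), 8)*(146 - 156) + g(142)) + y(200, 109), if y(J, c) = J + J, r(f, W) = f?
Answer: -865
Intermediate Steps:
g(Y) = 15 (g(Y) = 6 + 9 = 15)
n(t, T) = 2*T**2 (n(t, T) = (2*T)*T = 2*T**2)
y(J, c) = 2*J
(n(r(4, 5), 8)*(146 - 156) + g(142)) + y(200, 109) = ((2*8**2)*(146 - 156) + 15) + 2*200 = ((2*64)*(-10) + 15) + 400 = (128*(-10) + 15) + 400 = (-1280 + 15) + 400 = -1265 + 400 = -865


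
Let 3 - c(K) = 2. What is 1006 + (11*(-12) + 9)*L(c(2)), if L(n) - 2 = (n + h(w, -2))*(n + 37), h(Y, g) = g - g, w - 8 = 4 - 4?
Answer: -3914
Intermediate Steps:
c(K) = 1 (c(K) = 3 - 1*2 = 3 - 2 = 1)
w = 8 (w = 8 + (4 - 4) = 8 + 0 = 8)
h(Y, g) = 0
L(n) = 2 + n*(37 + n) (L(n) = 2 + (n + 0)*(n + 37) = 2 + n*(37 + n))
1006 + (11*(-12) + 9)*L(c(2)) = 1006 + (11*(-12) + 9)*(2 + 1**2 + 37*1) = 1006 + (-132 + 9)*(2 + 1 + 37) = 1006 - 123*40 = 1006 - 4920 = -3914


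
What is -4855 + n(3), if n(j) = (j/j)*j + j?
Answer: -4849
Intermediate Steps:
n(j) = 2*j (n(j) = 1*j + j = j + j = 2*j)
-4855 + n(3) = -4855 + 2*3 = -4855 + 6 = -4849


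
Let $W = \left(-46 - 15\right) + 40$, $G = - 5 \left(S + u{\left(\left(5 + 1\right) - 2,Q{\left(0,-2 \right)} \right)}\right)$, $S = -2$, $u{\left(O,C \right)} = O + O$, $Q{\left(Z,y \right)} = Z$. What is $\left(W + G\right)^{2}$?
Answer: $2601$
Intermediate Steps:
$u{\left(O,C \right)} = 2 O$
$G = -30$ ($G = - 5 \left(-2 + 2 \left(\left(5 + 1\right) - 2\right)\right) = - 5 \left(-2 + 2 \left(6 - 2\right)\right) = - 5 \left(-2 + 2 \cdot 4\right) = - 5 \left(-2 + 8\right) = \left(-5\right) 6 = -30$)
$W = -21$ ($W = -61 + 40 = -21$)
$\left(W + G\right)^{2} = \left(-21 - 30\right)^{2} = \left(-51\right)^{2} = 2601$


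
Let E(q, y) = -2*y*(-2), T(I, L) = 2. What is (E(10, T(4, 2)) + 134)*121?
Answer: 17182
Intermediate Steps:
E(q, y) = 4*y
(E(10, T(4, 2)) + 134)*121 = (4*2 + 134)*121 = (8 + 134)*121 = 142*121 = 17182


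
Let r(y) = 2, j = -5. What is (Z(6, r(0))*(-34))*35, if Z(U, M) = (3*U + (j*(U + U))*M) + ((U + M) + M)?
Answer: 109480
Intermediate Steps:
Z(U, M) = 2*M + 4*U - 10*M*U (Z(U, M) = (3*U + (-5*(U + U))*M) + ((U + M) + M) = (3*U + (-10*U)*M) + ((M + U) + M) = (3*U + (-10*U)*M) + (U + 2*M) = (3*U - 10*M*U) + (U + 2*M) = 2*M + 4*U - 10*M*U)
(Z(6, r(0))*(-34))*35 = ((2*2 + 4*6 - 10*2*6)*(-34))*35 = ((4 + 24 - 120)*(-34))*35 = -92*(-34)*35 = 3128*35 = 109480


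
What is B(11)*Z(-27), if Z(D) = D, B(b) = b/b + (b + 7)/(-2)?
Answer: 216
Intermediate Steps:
B(b) = -5/2 - b/2 (B(b) = 1 + (7 + b)*(-1/2) = 1 + (-7/2 - b/2) = -5/2 - b/2)
B(11)*Z(-27) = (-5/2 - 1/2*11)*(-27) = (-5/2 - 11/2)*(-27) = -8*(-27) = 216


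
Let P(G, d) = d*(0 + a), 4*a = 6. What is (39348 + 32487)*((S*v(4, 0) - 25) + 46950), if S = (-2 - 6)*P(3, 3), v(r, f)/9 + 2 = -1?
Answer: 3440680995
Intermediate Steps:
a = 3/2 (a = (¼)*6 = 3/2 ≈ 1.5000)
v(r, f) = -27 (v(r, f) = -18 + 9*(-1) = -18 - 9 = -27)
P(G, d) = 3*d/2 (P(G, d) = d*(0 + 3/2) = d*(3/2) = 3*d/2)
S = -36 (S = (-2 - 6)*((3/2)*3) = -8*9/2 = -36)
(39348 + 32487)*((S*v(4, 0) - 25) + 46950) = (39348 + 32487)*((-36*(-27) - 25) + 46950) = 71835*((972 - 25) + 46950) = 71835*(947 + 46950) = 71835*47897 = 3440680995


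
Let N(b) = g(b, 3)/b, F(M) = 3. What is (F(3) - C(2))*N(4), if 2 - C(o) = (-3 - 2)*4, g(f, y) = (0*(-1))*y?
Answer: 0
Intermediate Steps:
g(f, y) = 0 (g(f, y) = 0*y = 0)
C(o) = 22 (C(o) = 2 - (-3 - 2)*4 = 2 - (-5)*4 = 2 - 1*(-20) = 2 + 20 = 22)
N(b) = 0 (N(b) = 0/b = 0)
(F(3) - C(2))*N(4) = (3 - 1*22)*0 = (3 - 22)*0 = -19*0 = 0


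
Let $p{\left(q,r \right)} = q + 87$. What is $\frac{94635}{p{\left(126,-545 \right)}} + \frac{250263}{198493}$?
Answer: $\frac{202555818}{454613} \approx 445.56$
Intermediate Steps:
$p{\left(q,r \right)} = 87 + q$
$\frac{94635}{p{\left(126,-545 \right)}} + \frac{250263}{198493} = \frac{94635}{87 + 126} + \frac{250263}{198493} = \frac{94635}{213} + 250263 \cdot \frac{1}{198493} = 94635 \cdot \frac{1}{213} + \frac{8073}{6403} = \frac{31545}{71} + \frac{8073}{6403} = \frac{202555818}{454613}$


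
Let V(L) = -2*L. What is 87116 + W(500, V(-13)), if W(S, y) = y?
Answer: 87142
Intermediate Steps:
87116 + W(500, V(-13)) = 87116 - 2*(-13) = 87116 + 26 = 87142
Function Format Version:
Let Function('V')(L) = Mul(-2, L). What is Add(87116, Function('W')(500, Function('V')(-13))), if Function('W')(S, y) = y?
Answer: 87142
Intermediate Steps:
Add(87116, Function('W')(500, Function('V')(-13))) = Add(87116, Mul(-2, -13)) = Add(87116, 26) = 87142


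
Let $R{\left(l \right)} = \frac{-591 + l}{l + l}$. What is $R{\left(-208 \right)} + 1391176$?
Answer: $\frac{578730015}{416} \approx 1.3912 \cdot 10^{6}$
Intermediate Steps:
$R{\left(l \right)} = \frac{-591 + l}{2 l}$
$R{\left(-208 \right)} + 1391176 = \frac{-591 - 208}{2 \left(-208\right)} + 1391176 = \frac{1}{2} \left(- \frac{1}{208}\right) \left(-799\right) + 1391176 = \frac{799}{416} + 1391176 = \frac{578730015}{416}$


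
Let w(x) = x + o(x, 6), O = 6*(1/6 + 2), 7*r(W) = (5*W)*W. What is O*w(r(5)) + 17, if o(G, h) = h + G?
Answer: 3915/7 ≈ 559.29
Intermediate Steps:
o(G, h) = G + h
r(W) = 5*W²/7 (r(W) = ((5*W)*W)/7 = (5*W²)/7 = 5*W²/7)
O = 13 (O = 6*(⅙ + 2) = 6*(13/6) = 13)
w(x) = 6 + 2*x (w(x) = x + (x + 6) = x + (6 + x) = 6 + 2*x)
O*w(r(5)) + 17 = 13*(6 + 2*((5/7)*5²)) + 17 = 13*(6 + 2*((5/7)*25)) + 17 = 13*(6 + 2*(125/7)) + 17 = 13*(6 + 250/7) + 17 = 13*(292/7) + 17 = 3796/7 + 17 = 3915/7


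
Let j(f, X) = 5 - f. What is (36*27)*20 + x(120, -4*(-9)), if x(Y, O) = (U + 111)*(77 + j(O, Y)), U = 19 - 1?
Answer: 25374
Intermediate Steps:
U = 18
x(Y, O) = 10578 - 129*O (x(Y, O) = (18 + 111)*(77 + (5 - O)) = 129*(82 - O) = 10578 - 129*O)
(36*27)*20 + x(120, -4*(-9)) = (36*27)*20 + (10578 - (-516)*(-9)) = 972*20 + (10578 - 129*36) = 19440 + (10578 - 4644) = 19440 + 5934 = 25374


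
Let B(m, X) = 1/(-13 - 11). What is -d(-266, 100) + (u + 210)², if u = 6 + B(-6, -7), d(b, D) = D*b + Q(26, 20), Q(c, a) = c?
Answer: 42170113/576 ≈ 73212.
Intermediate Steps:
B(m, X) = -1/24 (B(m, X) = 1/(-24) = -1/24)
d(b, D) = 26 + D*b (d(b, D) = D*b + 26 = 26 + D*b)
u = 143/24 (u = 6 - 1/24 = 143/24 ≈ 5.9583)
-d(-266, 100) + (u + 210)² = -(26 + 100*(-266)) + (143/24 + 210)² = -(26 - 26600) + (5183/24)² = -1*(-26574) + 26863489/576 = 26574 + 26863489/576 = 42170113/576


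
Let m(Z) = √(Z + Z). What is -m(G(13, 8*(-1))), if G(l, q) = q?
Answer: -4*I ≈ -4.0*I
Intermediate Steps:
m(Z) = √2*√Z (m(Z) = √(2*Z) = √2*√Z)
-m(G(13, 8*(-1))) = -√2*√(8*(-1)) = -√2*√(-8) = -√2*2*I*√2 = -4*I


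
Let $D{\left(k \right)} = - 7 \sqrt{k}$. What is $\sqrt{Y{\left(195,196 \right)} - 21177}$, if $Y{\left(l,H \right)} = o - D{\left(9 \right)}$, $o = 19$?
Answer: $i \sqrt{21137} \approx 145.39 i$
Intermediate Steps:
$Y{\left(l,H \right)} = 40$ ($Y{\left(l,H \right)} = 19 - - 7 \sqrt{9} = 19 - \left(-7\right) 3 = 19 - -21 = 19 + 21 = 40$)
$\sqrt{Y{\left(195,196 \right)} - 21177} = \sqrt{40 - 21177} = \sqrt{-21137} = i \sqrt{21137}$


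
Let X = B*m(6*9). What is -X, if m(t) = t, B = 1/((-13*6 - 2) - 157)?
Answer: 18/79 ≈ 0.22785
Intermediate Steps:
B = -1/237 (B = 1/((-78 - 2) - 157) = 1/(-80 - 157) = 1/(-237) = -1/237 ≈ -0.0042194)
X = -18/79 (X = -2*9/79 = -1/237*54 = -18/79 ≈ -0.22785)
-X = -1*(-18/79) = 18/79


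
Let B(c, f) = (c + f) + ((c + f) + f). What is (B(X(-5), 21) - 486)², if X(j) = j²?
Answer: 139129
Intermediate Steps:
B(c, f) = 2*c + 3*f (B(c, f) = (c + f) + (c + 2*f) = 2*c + 3*f)
(B(X(-5), 21) - 486)² = ((2*(-5)² + 3*21) - 486)² = ((2*25 + 63) - 486)² = ((50 + 63) - 486)² = (113 - 486)² = (-373)² = 139129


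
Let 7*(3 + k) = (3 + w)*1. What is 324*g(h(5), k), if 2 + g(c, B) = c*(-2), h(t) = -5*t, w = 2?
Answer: 15552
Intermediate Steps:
k = -16/7 (k = -3 + ((3 + 2)*1)/7 = -3 + (5*1)/7 = -3 + (⅐)*5 = -3 + 5/7 = -16/7 ≈ -2.2857)
g(c, B) = -2 - 2*c (g(c, B) = -2 + c*(-2) = -2 - 2*c)
324*g(h(5), k) = 324*(-2 - (-10)*5) = 324*(-2 - 2*(-25)) = 324*(-2 + 50) = 324*48 = 15552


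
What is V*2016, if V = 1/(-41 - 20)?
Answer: -2016/61 ≈ -33.049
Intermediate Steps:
V = -1/61 (V = 1/(-61) = -1/61 ≈ -0.016393)
V*2016 = -1/61*2016 = -2016/61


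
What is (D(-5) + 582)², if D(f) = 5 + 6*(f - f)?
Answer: 344569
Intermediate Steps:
D(f) = 5 (D(f) = 5 + 6*0 = 5 + 0 = 5)
(D(-5) + 582)² = (5 + 582)² = 587² = 344569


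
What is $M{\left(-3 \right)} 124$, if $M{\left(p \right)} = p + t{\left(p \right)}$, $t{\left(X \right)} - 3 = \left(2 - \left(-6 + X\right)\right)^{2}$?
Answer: $15004$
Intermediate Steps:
$t{\left(X \right)} = 3 + \left(8 - X\right)^{2}$ ($t{\left(X \right)} = 3 + \left(2 - \left(-6 + X\right)\right)^{2} = 3 + \left(8 - X\right)^{2}$)
$M{\left(p \right)} = 3 + p + \left(-8 + p\right)^{2}$ ($M{\left(p \right)} = p + \left(3 + \left(-8 + p\right)^{2}\right) = 3 + p + \left(-8 + p\right)^{2}$)
$M{\left(-3 \right)} 124 = \left(3 - 3 + \left(-8 - 3\right)^{2}\right) 124 = \left(3 - 3 + \left(-11\right)^{2}\right) 124 = \left(3 - 3 + 121\right) 124 = 121 \cdot 124 = 15004$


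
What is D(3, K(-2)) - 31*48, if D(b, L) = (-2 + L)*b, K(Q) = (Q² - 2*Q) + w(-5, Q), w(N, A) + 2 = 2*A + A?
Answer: -1494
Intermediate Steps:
w(N, A) = -2 + 3*A (w(N, A) = -2 + (2*A + A) = -2 + 3*A)
K(Q) = -2 + Q + Q² (K(Q) = (Q² - 2*Q) + (-2 + 3*Q) = -2 + Q + Q²)
D(b, L) = b*(-2 + L)
D(3, K(-2)) - 31*48 = 3*(-2 + (-2 - 2 + (-2)²)) - 31*48 = 3*(-2 + (-2 - 2 + 4)) - 1488 = 3*(-2 + 0) - 1488 = 3*(-2) - 1488 = -6 - 1488 = -1494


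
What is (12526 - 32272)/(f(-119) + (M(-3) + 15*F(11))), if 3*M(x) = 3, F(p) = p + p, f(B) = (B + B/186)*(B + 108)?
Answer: -3672756/306349 ≈ -11.989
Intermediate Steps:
f(B) = 187*B*(108 + B)/186 (f(B) = (B + B*(1/186))*(108 + B) = (B + B/186)*(108 + B) = (187*B/186)*(108 + B) = 187*B*(108 + B)/186)
F(p) = 2*p
M(x) = 1 (M(x) = (⅓)*3 = 1)
(12526 - 32272)/(f(-119) + (M(-3) + 15*F(11))) = (12526 - 32272)/((187/186)*(-119)*(108 - 119) + (1 + 15*(2*11))) = -19746/((187/186)*(-119)*(-11) + (1 + 15*22)) = -19746/(244783/186 + (1 + 330)) = -19746/(244783/186 + 331) = -19746/306349/186 = -19746*186/306349 = -3672756/306349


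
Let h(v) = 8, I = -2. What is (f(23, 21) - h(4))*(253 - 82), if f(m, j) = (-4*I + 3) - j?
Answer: -3078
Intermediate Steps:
f(m, j) = 11 - j (f(m, j) = (-4*(-2) + 3) - j = (8 + 3) - j = 11 - j)
(f(23, 21) - h(4))*(253 - 82) = ((11 - 1*21) - 1*8)*(253 - 82) = ((11 - 21) - 8)*171 = (-10 - 8)*171 = -18*171 = -3078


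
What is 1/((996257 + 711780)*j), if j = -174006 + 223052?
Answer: 1/83772382702 ≈ 1.1937e-11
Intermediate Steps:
j = 49046
1/((996257 + 711780)*j) = 1/((996257 + 711780)*49046) = (1/49046)/1708037 = (1/1708037)*(1/49046) = 1/83772382702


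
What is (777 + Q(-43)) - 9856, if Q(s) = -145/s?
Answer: -390252/43 ≈ -9075.6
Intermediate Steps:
(777 + Q(-43)) - 9856 = (777 - 145/(-43)) - 9856 = (777 - 145*(-1/43)) - 9856 = (777 + 145/43) - 9856 = 33556/43 - 9856 = -390252/43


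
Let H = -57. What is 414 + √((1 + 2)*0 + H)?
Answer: 414 + I*√57 ≈ 414.0 + 7.5498*I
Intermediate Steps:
414 + √((1 + 2)*0 + H) = 414 + √((1 + 2)*0 - 57) = 414 + √(3*0 - 57) = 414 + √(0 - 57) = 414 + √(-57) = 414 + I*√57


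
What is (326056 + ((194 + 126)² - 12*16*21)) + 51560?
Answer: 475984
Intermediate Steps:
(326056 + ((194 + 126)² - 12*16*21)) + 51560 = (326056 + (320² - 192*21)) + 51560 = (326056 + (102400 - 4032)) + 51560 = (326056 + 98368) + 51560 = 424424 + 51560 = 475984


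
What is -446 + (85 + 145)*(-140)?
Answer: -32646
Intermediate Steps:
-446 + (85 + 145)*(-140) = -446 + 230*(-140) = -446 - 32200 = -32646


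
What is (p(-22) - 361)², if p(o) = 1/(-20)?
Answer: 52142841/400 ≈ 1.3036e+5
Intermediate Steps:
p(o) = -1/20
(p(-22) - 361)² = (-1/20 - 361)² = (-7221/20)² = 52142841/400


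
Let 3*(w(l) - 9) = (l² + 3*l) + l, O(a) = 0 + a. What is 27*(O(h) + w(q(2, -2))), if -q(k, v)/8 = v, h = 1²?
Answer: 3150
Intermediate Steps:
h = 1
q(k, v) = -8*v
O(a) = a
w(l) = 9 + l²/3 + 4*l/3 (w(l) = 9 + ((l² + 3*l) + l)/3 = 9 + (l² + 4*l)/3 = 9 + (l²/3 + 4*l/3) = 9 + l²/3 + 4*l/3)
27*(O(h) + w(q(2, -2))) = 27*(1 + (9 + (-8*(-2))²/3 + 4*(-8*(-2))/3)) = 27*(1 + (9 + (⅓)*16² + (4/3)*16)) = 27*(1 + (9 + (⅓)*256 + 64/3)) = 27*(1 + (9 + 256/3 + 64/3)) = 27*(1 + 347/3) = 27*(350/3) = 3150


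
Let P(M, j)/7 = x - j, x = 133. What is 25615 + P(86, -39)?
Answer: 26819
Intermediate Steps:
P(M, j) = 931 - 7*j (P(M, j) = 7*(133 - j) = 931 - 7*j)
25615 + P(86, -39) = 25615 + (931 - 7*(-39)) = 25615 + (931 + 273) = 25615 + 1204 = 26819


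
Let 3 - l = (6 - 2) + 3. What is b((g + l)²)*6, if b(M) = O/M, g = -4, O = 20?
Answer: 15/8 ≈ 1.8750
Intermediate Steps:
l = -4 (l = 3 - ((6 - 2) + 3) = 3 - (4 + 3) = 3 - 1*7 = 3 - 7 = -4)
b(M) = 20/M
b((g + l)²)*6 = (20/((-4 - 4)²))*6 = (20/((-8)²))*6 = (20/64)*6 = (20*(1/64))*6 = (5/16)*6 = 15/8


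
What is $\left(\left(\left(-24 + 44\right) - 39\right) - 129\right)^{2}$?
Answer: $21904$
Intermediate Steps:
$\left(\left(\left(-24 + 44\right) - 39\right) - 129\right)^{2} = \left(\left(20 - 39\right) - 129\right)^{2} = \left(-19 - 129\right)^{2} = \left(-148\right)^{2} = 21904$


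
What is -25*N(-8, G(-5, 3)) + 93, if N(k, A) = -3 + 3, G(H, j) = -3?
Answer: 93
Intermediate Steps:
N(k, A) = 0
-25*N(-8, G(-5, 3)) + 93 = -25*0 + 93 = 0 + 93 = 93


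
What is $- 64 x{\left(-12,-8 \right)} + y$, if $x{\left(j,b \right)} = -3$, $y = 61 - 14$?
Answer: $239$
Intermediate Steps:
$y = 47$
$- 64 x{\left(-12,-8 \right)} + y = \left(-64\right) \left(-3\right) + 47 = 192 + 47 = 239$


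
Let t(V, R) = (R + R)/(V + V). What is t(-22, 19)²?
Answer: 361/484 ≈ 0.74587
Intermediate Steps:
t(V, R) = R/V (t(V, R) = (2*R)/((2*V)) = (2*R)*(1/(2*V)) = R/V)
t(-22, 19)² = (19/(-22))² = (19*(-1/22))² = (-19/22)² = 361/484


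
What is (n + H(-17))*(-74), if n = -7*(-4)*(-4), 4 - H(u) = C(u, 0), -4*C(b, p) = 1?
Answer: 15947/2 ≈ 7973.5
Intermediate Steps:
C(b, p) = -¼ (C(b, p) = -¼*1 = -¼)
H(u) = 17/4 (H(u) = 4 - 1*(-¼) = 4 + ¼ = 17/4)
n = -112 (n = 28*(-4) = -112)
(n + H(-17))*(-74) = (-112 + 17/4)*(-74) = -431/4*(-74) = 15947/2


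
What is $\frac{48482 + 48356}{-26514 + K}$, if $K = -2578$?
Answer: $- \frac{6917}{2078} \approx -3.3287$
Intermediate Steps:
$\frac{48482 + 48356}{-26514 + K} = \frac{48482 + 48356}{-26514 - 2578} = \frac{96838}{-29092} = 96838 \left(- \frac{1}{29092}\right) = - \frac{6917}{2078}$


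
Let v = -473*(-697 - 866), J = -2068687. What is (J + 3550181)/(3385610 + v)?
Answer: 1481494/4124909 ≈ 0.35916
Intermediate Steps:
v = 739299 (v = -473*(-1563) = 739299)
(J + 3550181)/(3385610 + v) = (-2068687 + 3550181)/(3385610 + 739299) = 1481494/4124909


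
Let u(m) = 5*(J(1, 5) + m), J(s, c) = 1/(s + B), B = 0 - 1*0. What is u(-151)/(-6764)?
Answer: 375/3382 ≈ 0.11088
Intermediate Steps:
B = 0 (B = 0 + 0 = 0)
J(s, c) = 1/s (J(s, c) = 1/(s + 0) = 1/s)
u(m) = 5 + 5*m (u(m) = 5*(1/1 + m) = 5*(1 + m) = 5 + 5*m)
u(-151)/(-6764) = (5 + 5*(-151))/(-6764) = (5 - 755)*(-1/6764) = -750*(-1/6764) = 375/3382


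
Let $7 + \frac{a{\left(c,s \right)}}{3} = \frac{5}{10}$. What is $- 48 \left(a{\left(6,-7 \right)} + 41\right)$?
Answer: $-1032$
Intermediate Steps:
$a{\left(c,s \right)} = - \frac{39}{2}$ ($a{\left(c,s \right)} = -21 + 3 \cdot \frac{5}{10} = -21 + 3 \cdot 5 \cdot \frac{1}{10} = -21 + 3 \cdot \frac{1}{2} = -21 + \frac{3}{2} = - \frac{39}{2}$)
$- 48 \left(a{\left(6,-7 \right)} + 41\right) = - 48 \left(- \frac{39}{2} + 41\right) = \left(-48\right) \frac{43}{2} = -1032$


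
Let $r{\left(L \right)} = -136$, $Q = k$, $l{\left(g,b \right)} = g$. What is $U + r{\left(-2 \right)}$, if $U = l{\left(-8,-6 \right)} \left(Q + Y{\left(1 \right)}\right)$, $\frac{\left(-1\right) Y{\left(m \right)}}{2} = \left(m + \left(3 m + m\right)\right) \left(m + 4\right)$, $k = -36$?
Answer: $552$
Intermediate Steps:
$Q = -36$
$Y{\left(m \right)} = - 10 m \left(4 + m\right)$ ($Y{\left(m \right)} = - 2 \left(m + \left(3 m + m\right)\right) \left(m + 4\right) = - 2 \left(m + 4 m\right) \left(4 + m\right) = - 2 \cdot 5 m \left(4 + m\right) = - 10 m \left(4 + m\right)$)
$U = 688$ ($U = - 8 \left(-36 - 10 \left(4 + 1\right)\right) = - 8 \left(-36 - 10 \cdot 5\right) = - 8 \left(-36 - 50\right) = \left(-8\right) \left(-86\right) = 688$)
$U + r{\left(-2 \right)} = 688 - 136 = 552$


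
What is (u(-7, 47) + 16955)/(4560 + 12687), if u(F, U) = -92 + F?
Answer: 16856/17247 ≈ 0.97733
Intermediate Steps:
(u(-7, 47) + 16955)/(4560 + 12687) = ((-92 - 7) + 16955)/(4560 + 12687) = (-99 + 16955)/17247 = 16856*(1/17247) = 16856/17247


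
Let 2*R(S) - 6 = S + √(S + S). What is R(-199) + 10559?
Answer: 20925/2 + I*√398/2 ≈ 10463.0 + 9.975*I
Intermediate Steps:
R(S) = 3 + S/2 + √2*√S/2 (R(S) = 3 + (S + √(S + S))/2 = 3 + (S + √(2*S))/2 = 3 + (S + √2*√S)/2 = 3 + (S/2 + √2*√S/2) = 3 + S/2 + √2*√S/2)
R(-199) + 10559 = (3 + (½)*(-199) + √2*√(-199)/2) + 10559 = (3 - 199/2 + √2*(I*√199)/2) + 10559 = (3 - 199/2 + I*√398/2) + 10559 = (-193/2 + I*√398/2) + 10559 = 20925/2 + I*√398/2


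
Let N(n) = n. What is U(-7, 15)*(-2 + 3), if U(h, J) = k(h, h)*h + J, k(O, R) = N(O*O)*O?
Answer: 2416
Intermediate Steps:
k(O, R) = O**3 (k(O, R) = (O*O)*O = O**2*O = O**3)
U(h, J) = J + h**4 (U(h, J) = h**3*h + J = h**4 + J = J + h**4)
U(-7, 15)*(-2 + 3) = (15 + (-7)**4)*(-2 + 3) = (15 + 2401)*1 = 2416*1 = 2416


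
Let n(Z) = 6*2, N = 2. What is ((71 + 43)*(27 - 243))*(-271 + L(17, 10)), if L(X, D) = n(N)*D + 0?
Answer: 3718224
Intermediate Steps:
n(Z) = 12
L(X, D) = 12*D (L(X, D) = 12*D + 0 = 12*D)
((71 + 43)*(27 - 243))*(-271 + L(17, 10)) = ((71 + 43)*(27 - 243))*(-271 + 12*10) = (114*(-216))*(-271 + 120) = -24624*(-151) = 3718224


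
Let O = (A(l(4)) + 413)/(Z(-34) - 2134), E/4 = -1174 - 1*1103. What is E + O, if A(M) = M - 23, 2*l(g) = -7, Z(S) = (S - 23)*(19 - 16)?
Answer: -41988653/4610 ≈ -9108.2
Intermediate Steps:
Z(S) = -69 + 3*S (Z(S) = (-23 + S)*3 = -69 + 3*S)
l(g) = -7/2 (l(g) = (½)*(-7) = -7/2)
A(M) = -23 + M
E = -9108 (E = 4*(-1174 - 1*1103) = 4*(-1174 - 1103) = 4*(-2277) = -9108)
O = -773/4610 (O = ((-23 - 7/2) + 413)/((-69 + 3*(-34)) - 2134) = (-53/2 + 413)/((-69 - 102) - 2134) = 773/(2*(-171 - 2134)) = (773/2)/(-2305) = (773/2)*(-1/2305) = -773/4610 ≈ -0.16768)
E + O = -9108 - 773/4610 = -41988653/4610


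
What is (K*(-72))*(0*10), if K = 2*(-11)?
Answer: 0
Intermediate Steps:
K = -22
(K*(-72))*(0*10) = (-22*(-72))*(0*10) = 1584*0 = 0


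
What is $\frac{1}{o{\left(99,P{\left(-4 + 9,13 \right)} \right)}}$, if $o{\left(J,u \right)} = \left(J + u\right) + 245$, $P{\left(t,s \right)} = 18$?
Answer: $\frac{1}{362} \approx 0.0027624$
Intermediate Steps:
$o{\left(J,u \right)} = 245 + J + u$
$\frac{1}{o{\left(99,P{\left(-4 + 9,13 \right)} \right)}} = \frac{1}{245 + 99 + 18} = \frac{1}{362}$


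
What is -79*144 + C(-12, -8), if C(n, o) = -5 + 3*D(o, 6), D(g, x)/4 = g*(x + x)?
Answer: -12533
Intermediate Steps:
D(g, x) = 8*g*x (D(g, x) = 4*(g*(x + x)) = 4*(g*(2*x)) = 4*(2*g*x) = 8*g*x)
C(n, o) = -5 + 144*o (C(n, o) = -5 + 3*(8*o*6) = -5 + 3*(48*o) = -5 + 144*o)
-79*144 + C(-12, -8) = -79*144 + (-5 + 144*(-8)) = -11376 + (-5 - 1152) = -11376 - 1157 = -12533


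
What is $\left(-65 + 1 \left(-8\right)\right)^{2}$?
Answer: $5329$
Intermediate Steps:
$\left(-65 + 1 \left(-8\right)\right)^{2} = \left(-65 - 8\right)^{2} = \left(-73\right)^{2} = 5329$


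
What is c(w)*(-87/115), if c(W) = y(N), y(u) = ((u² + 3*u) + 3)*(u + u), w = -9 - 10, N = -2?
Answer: 348/115 ≈ 3.0261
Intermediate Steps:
w = -19
y(u) = 2*u*(3 + u² + 3*u) (y(u) = (3 + u² + 3*u)*(2*u) = 2*u*(3 + u² + 3*u))
c(W) = -4 (c(W) = 2*(-2)*(3 + (-2)² + 3*(-2)) = 2*(-2)*(3 + 4 - 6) = 2*(-2)*1 = -4)
c(w)*(-87/115) = -(-348)/115 = -4*(-87/115) = 348/115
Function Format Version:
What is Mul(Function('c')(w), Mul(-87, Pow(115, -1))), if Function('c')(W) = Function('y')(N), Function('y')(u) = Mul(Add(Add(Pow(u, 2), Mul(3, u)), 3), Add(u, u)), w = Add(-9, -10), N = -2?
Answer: Rational(348, 115) ≈ 3.0261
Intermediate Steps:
w = -19
Function('y')(u) = Mul(2, u, Add(3, Pow(u, 2), Mul(3, u))) (Function('y')(u) = Mul(Add(3, Pow(u, 2), Mul(3, u)), Mul(2, u)) = Mul(2, u, Add(3, Pow(u, 2), Mul(3, u))))
Function('c')(W) = -4 (Function('c')(W) = Mul(2, -2, Add(3, Pow(-2, 2), Mul(3, -2))) = Mul(2, -2, Add(3, 4, -6)) = Mul(2, -2, 1) = -4)
Mul(Function('c')(w), Mul(-87, Pow(115, -1))) = Mul(-4, Mul(-87, Pow(115, -1))) = Mul(-4, Mul(-87, Rational(1, 115))) = Mul(-4, Rational(-87, 115)) = Rational(348, 115)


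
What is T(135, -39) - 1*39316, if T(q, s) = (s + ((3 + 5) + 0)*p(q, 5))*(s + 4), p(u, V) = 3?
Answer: -38791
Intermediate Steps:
T(q, s) = (4 + s)*(24 + s) (T(q, s) = (s + ((3 + 5) + 0)*3)*(s + 4) = (s + (8 + 0)*3)*(4 + s) = (s + 8*3)*(4 + s) = (s + 24)*(4 + s) = (24 + s)*(4 + s) = (4 + s)*(24 + s))
T(135, -39) - 1*39316 = (96 + (-39)² + 28*(-39)) - 1*39316 = (96 + 1521 - 1092) - 39316 = 525 - 39316 = -38791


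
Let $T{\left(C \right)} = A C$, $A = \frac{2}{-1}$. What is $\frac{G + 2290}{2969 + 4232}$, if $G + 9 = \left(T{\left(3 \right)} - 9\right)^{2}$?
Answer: $\frac{2506}{7201} \approx 0.34801$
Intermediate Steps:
$A = -2$ ($A = 2 \left(-1\right) = -2$)
$T{\left(C \right)} = - 2 C$
$G = 216$ ($G = -9 + \left(\left(-2\right) 3 - 9\right)^{2} = -9 + \left(-6 - 9\right)^{2} = -9 + \left(-15\right)^{2} = -9 + 225 = 216$)
$\frac{G + 2290}{2969 + 4232} = \frac{216 + 2290}{2969 + 4232} = \frac{2506}{7201}$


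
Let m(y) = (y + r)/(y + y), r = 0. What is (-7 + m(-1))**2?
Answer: 169/4 ≈ 42.250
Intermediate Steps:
m(y) = 1/2 (m(y) = (y + 0)/(y + y) = y/((2*y)) = y*(1/(2*y)) = 1/2)
(-7 + m(-1))**2 = (-7 + 1/2)**2 = (-13/2)**2 = 169/4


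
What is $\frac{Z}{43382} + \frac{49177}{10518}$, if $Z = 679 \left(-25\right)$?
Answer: $\frac{488713391}{114072969} \approx 4.2842$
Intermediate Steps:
$Z = -16975$
$\frac{Z}{43382} + \frac{49177}{10518} = - \frac{16975}{43382} + \frac{49177}{10518} = \frac{488713391}{114072969}$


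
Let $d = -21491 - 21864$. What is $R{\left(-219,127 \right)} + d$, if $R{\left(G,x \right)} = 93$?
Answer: $-43262$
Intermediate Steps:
$d = -43355$ ($d = -21491 - 21864 = -43355$)
$R{\left(-219,127 \right)} + d = 93 - 43355 = -43262$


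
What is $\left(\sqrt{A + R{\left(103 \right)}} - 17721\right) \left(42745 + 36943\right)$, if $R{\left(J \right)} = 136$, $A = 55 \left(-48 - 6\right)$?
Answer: $-1412151048 + 79688 i \sqrt{2834} \approx -1.4122 \cdot 10^{9} + 4.2422 \cdot 10^{6} i$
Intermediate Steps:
$A = -2970$ ($A = 55 \left(-54\right) = -2970$)
$\left(\sqrt{A + R{\left(103 \right)}} - 17721\right) \left(42745 + 36943\right) = \left(\sqrt{-2970 + 136} - 17721\right) \left(42745 + 36943\right) = \left(\sqrt{-2834} - 17721\right) 79688 = \left(i \sqrt{2834} - 17721\right) 79688 = \left(-17721 + i \sqrt{2834}\right) 79688 = -1412151048 + 79688 i \sqrt{2834}$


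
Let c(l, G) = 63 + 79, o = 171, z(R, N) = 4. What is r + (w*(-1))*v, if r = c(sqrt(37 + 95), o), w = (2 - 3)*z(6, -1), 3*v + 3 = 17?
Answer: 482/3 ≈ 160.67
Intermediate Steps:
v = 14/3 (v = -1 + (1/3)*17 = -1 + 17/3 = 14/3 ≈ 4.6667)
w = -4 (w = (2 - 3)*4 = -1*4 = -4)
c(l, G) = 142
r = 142
r + (w*(-1))*v = 142 - 4*(-1)*(14/3) = 142 + 4*(14/3) = 142 + 56/3 = 482/3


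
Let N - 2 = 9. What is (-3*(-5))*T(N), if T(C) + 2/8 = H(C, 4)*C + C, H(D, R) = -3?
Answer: -1335/4 ≈ -333.75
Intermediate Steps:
N = 11 (N = 2 + 9 = 11)
T(C) = -¼ - 2*C (T(C) = -¼ + (-3*C + C) = -¼ - 2*C)
(-3*(-5))*T(N) = (-3*(-5))*(-¼ - 2*11) = 15*(-¼ - 22) = 15*(-89/4) = -1335/4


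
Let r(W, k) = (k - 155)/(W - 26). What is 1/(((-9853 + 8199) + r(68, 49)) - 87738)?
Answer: -21/1877285 ≈ -1.1186e-5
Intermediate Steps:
r(W, k) = (-155 + k)/(-26 + W)
1/(((-9853 + 8199) + r(68, 49)) - 87738) = 1/(((-9853 + 8199) + (-155 + 49)/(-26 + 68)) - 87738) = 1/((-1654 - 106/42) - 87738) = 1/((-1654 + (1/42)*(-106)) - 87738) = 1/((-1654 - 53/21) - 87738) = 1/(-34787/21 - 87738) = 1/(-1877285/21) = -21/1877285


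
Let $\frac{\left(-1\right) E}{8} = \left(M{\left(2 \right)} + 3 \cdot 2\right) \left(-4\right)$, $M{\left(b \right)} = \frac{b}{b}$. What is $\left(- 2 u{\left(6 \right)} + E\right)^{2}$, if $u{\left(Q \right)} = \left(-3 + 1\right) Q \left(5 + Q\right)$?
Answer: $238144$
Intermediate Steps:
$M{\left(b \right)} = 1$
$E = 224$ ($E = - 8 \left(1 + 3 \cdot 2\right) \left(-4\right) = - 8 \left(1 + 6\right) \left(-4\right) = - 8 \cdot 7 \left(-4\right) = \left(-8\right) \left(-28\right) = 224$)
$u{\left(Q \right)} = - 2 Q \left(5 + Q\right)$
$\left(- 2 u{\left(6 \right)} + E\right)^{2} = \left(- 2 \left(\left(-2\right) 6 \left(5 + 6\right)\right) + 224\right)^{2} = \left(- 2 \left(\left(-2\right) 6 \cdot 11\right) + 224\right)^{2} = \left(\left(-2\right) \left(-132\right) + 224\right)^{2} = \left(264 + 224\right)^{2} = 488^{2} = 238144$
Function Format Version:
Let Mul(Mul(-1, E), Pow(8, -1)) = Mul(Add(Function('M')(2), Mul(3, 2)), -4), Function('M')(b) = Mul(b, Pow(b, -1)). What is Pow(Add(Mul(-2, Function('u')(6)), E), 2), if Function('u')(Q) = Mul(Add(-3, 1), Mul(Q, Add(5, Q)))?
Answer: 238144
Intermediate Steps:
Function('M')(b) = 1
E = 224 (E = Mul(-8, Mul(Add(1, Mul(3, 2)), -4)) = Mul(-8, Mul(Add(1, 6), -4)) = Mul(-8, Mul(7, -4)) = Mul(-8, -28) = 224)
Function('u')(Q) = Mul(-2, Q, Add(5, Q)) (Function('u')(Q) = Mul(-2, Mul(Q, Add(5, Q))) = Mul(-2, Q, Add(5, Q)))
Pow(Add(Mul(-2, Function('u')(6)), E), 2) = Pow(Add(Mul(-2, Mul(-2, 6, Add(5, 6))), 224), 2) = Pow(Add(Mul(-2, Mul(-2, 6, 11)), 224), 2) = Pow(Add(Mul(-2, -132), 224), 2) = Pow(Add(264, 224), 2) = Pow(488, 2) = 238144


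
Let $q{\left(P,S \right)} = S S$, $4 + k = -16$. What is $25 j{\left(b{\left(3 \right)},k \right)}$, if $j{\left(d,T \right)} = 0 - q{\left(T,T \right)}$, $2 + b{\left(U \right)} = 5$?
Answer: $-10000$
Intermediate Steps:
$b{\left(U \right)} = 3$ ($b{\left(U \right)} = -2 + 5 = 3$)
$k = -20$ ($k = -4 - 16 = -20$)
$q{\left(P,S \right)} = S^{2}$
$j{\left(d,T \right)} = - T^{2}$ ($j{\left(d,T \right)} = 0 - T^{2} = - T^{2}$)
$25 j{\left(b{\left(3 \right)},k \right)} = 25 \left(- \left(-20\right)^{2}\right) = 25 \left(\left(-1\right) 400\right) = 25 \left(-400\right) = -10000$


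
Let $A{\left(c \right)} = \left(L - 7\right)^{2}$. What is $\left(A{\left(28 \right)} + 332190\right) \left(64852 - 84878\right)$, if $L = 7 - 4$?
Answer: $-6652757356$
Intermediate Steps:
$L = 3$ ($L = 7 - 4 = 3$)
$A{\left(c \right)} = 16$ ($A{\left(c \right)} = \left(3 - 7\right)^{2} = \left(-4\right)^{2} = 16$)
$\left(A{\left(28 \right)} + 332190\right) \left(64852 - 84878\right) = \left(16 + 332190\right) \left(64852 - 84878\right) = 332206 \left(-20026\right) = -6652757356$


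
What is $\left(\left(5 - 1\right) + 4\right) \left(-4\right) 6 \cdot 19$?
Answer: $-3648$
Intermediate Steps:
$\left(\left(5 - 1\right) + 4\right) \left(-4\right) 6 \cdot 19 = \left(4 + 4\right) \left(-4\right) 6 \cdot 19 = 8 \left(-4\right) 6 \cdot 19 = \left(-32\right) 6 \cdot 19 = \left(-192\right) 19 = -3648$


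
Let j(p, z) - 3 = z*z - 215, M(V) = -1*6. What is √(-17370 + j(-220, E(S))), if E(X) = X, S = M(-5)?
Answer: I*√17546 ≈ 132.46*I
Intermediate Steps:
M(V) = -6
S = -6
j(p, z) = -212 + z² (j(p, z) = 3 + (z*z - 215) = 3 + (z² - 215) = 3 + (-215 + z²) = -212 + z²)
√(-17370 + j(-220, E(S))) = √(-17370 + (-212 + (-6)²)) = √(-17370 + (-212 + 36)) = √(-17370 - 176) = √(-17546) = I*√17546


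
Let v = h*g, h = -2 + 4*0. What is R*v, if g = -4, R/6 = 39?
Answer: 1872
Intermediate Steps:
R = 234 (R = 6*39 = 234)
h = -2 (h = -2 + 0 = -2)
v = 8 (v = -2*(-4) = 8)
R*v = 234*8 = 1872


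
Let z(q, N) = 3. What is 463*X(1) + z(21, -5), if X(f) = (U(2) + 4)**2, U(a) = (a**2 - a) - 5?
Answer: 466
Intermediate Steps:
U(a) = -5 + a**2 - a
X(f) = 1 (X(f) = ((-5 + 2**2 - 1*2) + 4)**2 = ((-5 + 4 - 2) + 4)**2 = (-3 + 4)**2 = 1**2 = 1)
463*X(1) + z(21, -5) = 463*1 + 3 = 463 + 3 = 466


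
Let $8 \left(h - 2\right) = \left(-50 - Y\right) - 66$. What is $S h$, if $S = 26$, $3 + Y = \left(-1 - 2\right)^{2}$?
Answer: $- \frac{689}{2} \approx -344.5$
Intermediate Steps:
$Y = 6$ ($Y = -3 + \left(-1 - 2\right)^{2} = -3 + \left(-3\right)^{2} = -3 + 9 = 6$)
$h = - \frac{53}{4}$ ($h = 2 + \frac{\left(-50 - 6\right) - 66}{8} = 2 + \frac{-56 - 66}{8} = 2 + \frac{1}{8} \left(-122\right) = 2 - \frac{61}{4} = - \frac{53}{4} \approx -13.25$)
$S h = 26 \left(- \frac{53}{4}\right) = - \frac{689}{2}$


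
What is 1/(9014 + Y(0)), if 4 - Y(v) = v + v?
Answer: 1/9018 ≈ 0.00011089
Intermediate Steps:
Y(v) = 4 - 2*v (Y(v) = 4 - (v + v) = 4 - 2*v)
1/(9014 + Y(0)) = 1/(9014 + (4 - 2*0)) = 1/(9014 + (4 + 0)) = 1/(9014 + 4) = 1/9018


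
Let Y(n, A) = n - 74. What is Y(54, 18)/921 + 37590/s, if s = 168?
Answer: 824215/3684 ≈ 223.73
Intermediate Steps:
Y(n, A) = -74 + n
Y(54, 18)/921 + 37590/s = (-74 + 54)/921 + 37590/168 = -20*1/921 + 37590*(1/168) = -20/921 + 895/4 = 824215/3684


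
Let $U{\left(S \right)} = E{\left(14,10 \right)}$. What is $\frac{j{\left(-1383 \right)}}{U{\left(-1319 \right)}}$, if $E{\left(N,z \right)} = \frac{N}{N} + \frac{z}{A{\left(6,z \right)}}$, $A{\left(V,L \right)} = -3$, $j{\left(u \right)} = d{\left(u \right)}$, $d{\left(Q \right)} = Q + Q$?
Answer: $\frac{8298}{7} \approx 1185.4$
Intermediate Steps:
$d{\left(Q \right)} = 2 Q$
$j{\left(u \right)} = 2 u$
$E{\left(N,z \right)} = 1 - \frac{z}{3}$ ($E{\left(N,z \right)} = \frac{N}{N} + \frac{z}{-3} = 1 + z \left(- \frac{1}{3}\right) = 1 - \frac{z}{3}$)
$U{\left(S \right)} = - \frac{7}{3}$ ($U{\left(S \right)} = 1 - \frac{10}{3} = - \frac{7}{3}$)
$\frac{j{\left(-1383 \right)}}{U{\left(-1319 \right)}} = \frac{2 \left(-1383\right)}{- \frac{7}{3}} = \left(-2766\right) \left(- \frac{3}{7}\right) = \frac{8298}{7}$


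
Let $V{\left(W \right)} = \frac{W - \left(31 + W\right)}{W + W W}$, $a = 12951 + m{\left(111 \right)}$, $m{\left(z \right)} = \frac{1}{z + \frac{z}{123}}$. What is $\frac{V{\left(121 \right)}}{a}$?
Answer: $- \frac{71114}{438573329249} \approx -1.6215 \cdot 10^{-7}$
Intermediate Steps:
$m{\left(z \right)} = \frac{123}{124 z}$ ($m{\left(z \right)} = \frac{1}{z + z \frac{1}{123}} = \frac{1}{z + \frac{z}{123}} = \frac{1}{\frac{124}{123} z} = \frac{123}{124 z}$)
$a = \frac{59419229}{4588}$ ($a = 12951 + \frac{123}{124 \cdot 111} = 12951 + \frac{123}{124} \cdot \frac{1}{111} = 12951 + \frac{41}{4588} = \frac{59419229}{4588} \approx 12951.0$)
$V{\left(W \right)} = - \frac{31}{W + W^{2}}$
$\frac{V{\left(121 \right)}}{a} = \frac{\left(-31\right) \frac{1}{121} \frac{1}{1 + 121}}{\frac{59419229}{4588}} = \left(-31\right) \frac{1}{121} \cdot \frac{1}{122} \cdot \frac{4588}{59419229} = \left(- \frac{31}{14762}\right) \frac{4588}{59419229} = - \frac{71114}{438573329249}$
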